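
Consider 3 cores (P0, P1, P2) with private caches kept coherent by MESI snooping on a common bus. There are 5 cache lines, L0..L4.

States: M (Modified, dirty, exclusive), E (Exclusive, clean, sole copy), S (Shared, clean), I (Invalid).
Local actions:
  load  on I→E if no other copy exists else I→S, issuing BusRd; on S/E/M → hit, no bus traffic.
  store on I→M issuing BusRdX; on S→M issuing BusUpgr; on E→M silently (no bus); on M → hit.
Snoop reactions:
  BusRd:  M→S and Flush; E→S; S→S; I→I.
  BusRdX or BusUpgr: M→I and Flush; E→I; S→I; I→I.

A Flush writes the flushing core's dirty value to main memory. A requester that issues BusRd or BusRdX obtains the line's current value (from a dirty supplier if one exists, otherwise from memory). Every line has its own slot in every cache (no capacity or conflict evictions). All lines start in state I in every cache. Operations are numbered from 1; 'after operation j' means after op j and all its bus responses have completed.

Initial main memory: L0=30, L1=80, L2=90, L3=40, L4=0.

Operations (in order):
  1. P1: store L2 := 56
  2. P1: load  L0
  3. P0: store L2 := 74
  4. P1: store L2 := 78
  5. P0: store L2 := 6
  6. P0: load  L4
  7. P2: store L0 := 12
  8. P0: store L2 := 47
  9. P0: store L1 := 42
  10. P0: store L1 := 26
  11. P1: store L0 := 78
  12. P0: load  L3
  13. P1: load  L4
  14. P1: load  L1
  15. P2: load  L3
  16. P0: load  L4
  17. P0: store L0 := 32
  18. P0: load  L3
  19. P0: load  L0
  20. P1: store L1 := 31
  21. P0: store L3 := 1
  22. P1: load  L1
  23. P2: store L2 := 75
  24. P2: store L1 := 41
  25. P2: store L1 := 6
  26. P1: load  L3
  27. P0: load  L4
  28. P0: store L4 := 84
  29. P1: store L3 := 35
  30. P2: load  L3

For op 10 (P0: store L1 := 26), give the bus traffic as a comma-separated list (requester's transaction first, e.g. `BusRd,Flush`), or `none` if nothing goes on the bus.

bus = none

step 1: P1: store L2 := 56  ⟶  IMI  (L2)  txn=BusRdX  M[L2]=90
step 2: P1: load  L0  ⟶  IEI  (L0)  txn=BusRd  M[L0]=30
step 3: P0: store L2 := 74  ⟶  MII  (L2)  txn=BusRdX+Flush  M[L2]=56
step 4: P1: store L2 := 78  ⟶  IMI  (L2)  txn=BusRdX+Flush  M[L2]=74
step 5: P0: store L2 := 6  ⟶  MII  (L2)  txn=BusRdX+Flush  M[L2]=78
step 6: P0: load  L4  ⟶  EII  (L4)  txn=BusRd  M[L4]=0
step 7: P2: store L0 := 12  ⟶  IIM  (L0)  txn=BusRdX  M[L0]=30
step 8: P0: store L2 := 47  ⟶  MII  (L2)  txn=∅  M[L2]=78
step 9: P0: store L1 := 42  ⟶  MII  (L1)  txn=BusRdX  M[L1]=80
step 10: P0: store L1 := 26  ⟶  MII  (L1)  txn=∅  M[L1]=80
step 11: P1: store L0 := 78  ⟶  IMI  (L0)  txn=BusRdX+Flush  M[L0]=12
step 12: P0: load  L3  ⟶  EII  (L3)  txn=BusRd  M[L3]=40
step 13: P1: load  L4  ⟶  SSI  (L4)  txn=BusRd  M[L4]=0
step 14: P1: load  L1  ⟶  SSI  (L1)  txn=BusRd+Flush  M[L1]=26
step 15: P2: load  L3  ⟶  SIS  (L3)  txn=BusRd  M[L3]=40
step 16: P0: load  L4  ⟶  SSI  (L4)  txn=∅  M[L4]=0
step 17: P0: store L0 := 32  ⟶  MII  (L0)  txn=BusRdX+Flush  M[L0]=78
step 18: P0: load  L3  ⟶  SIS  (L3)  txn=∅  M[L3]=40
step 19: P0: load  L0  ⟶  MII  (L0)  txn=∅  M[L0]=78
step 20: P1: store L1 := 31  ⟶  IMI  (L1)  txn=BusUpgr  M[L1]=26
step 21: P0: store L3 := 1  ⟶  MII  (L3)  txn=BusUpgr  M[L3]=40
step 22: P1: load  L1  ⟶  IMI  (L1)  txn=∅  M[L1]=26
step 23: P2: store L2 := 75  ⟶  IIM  (L2)  txn=BusRdX+Flush  M[L2]=47
step 24: P2: store L1 := 41  ⟶  IIM  (L1)  txn=BusRdX+Flush  M[L1]=31
step 25: P2: store L1 := 6  ⟶  IIM  (L1)  txn=∅  M[L1]=31
step 26: P1: load  L3  ⟶  SSI  (L3)  txn=BusRd+Flush  M[L3]=1
step 27: P0: load  L4  ⟶  SSI  (L4)  txn=∅  M[L4]=0
step 28: P0: store L4 := 84  ⟶  MII  (L4)  txn=BusUpgr  M[L4]=0
step 29: P1: store L3 := 35  ⟶  IMI  (L3)  txn=BusUpgr  M[L3]=1
step 30: P2: load  L3  ⟶  ISS  (L3)  txn=BusRd+Flush  M[L3]=35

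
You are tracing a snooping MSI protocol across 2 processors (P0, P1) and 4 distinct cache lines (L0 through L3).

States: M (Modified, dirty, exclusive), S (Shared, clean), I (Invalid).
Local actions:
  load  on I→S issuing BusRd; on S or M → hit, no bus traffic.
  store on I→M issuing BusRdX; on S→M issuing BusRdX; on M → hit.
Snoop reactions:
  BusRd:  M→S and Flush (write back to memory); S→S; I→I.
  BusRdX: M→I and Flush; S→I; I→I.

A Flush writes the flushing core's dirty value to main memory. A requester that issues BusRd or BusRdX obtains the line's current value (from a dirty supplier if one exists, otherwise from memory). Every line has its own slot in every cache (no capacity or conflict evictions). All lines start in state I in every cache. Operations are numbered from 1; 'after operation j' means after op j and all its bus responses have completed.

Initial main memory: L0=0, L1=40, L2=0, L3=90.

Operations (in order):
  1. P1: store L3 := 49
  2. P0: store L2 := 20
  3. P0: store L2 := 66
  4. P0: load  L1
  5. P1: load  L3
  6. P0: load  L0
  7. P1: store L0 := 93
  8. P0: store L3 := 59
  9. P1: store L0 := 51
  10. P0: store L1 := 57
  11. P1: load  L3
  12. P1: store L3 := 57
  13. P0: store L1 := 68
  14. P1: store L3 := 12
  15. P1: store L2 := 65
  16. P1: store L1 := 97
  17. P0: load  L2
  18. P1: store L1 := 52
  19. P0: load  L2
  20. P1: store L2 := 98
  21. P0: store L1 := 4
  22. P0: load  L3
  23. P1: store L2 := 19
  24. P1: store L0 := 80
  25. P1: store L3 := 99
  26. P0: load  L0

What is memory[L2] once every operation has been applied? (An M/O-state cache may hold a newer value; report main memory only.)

step 1: P1: store L3 := 49  ⟶  IM  (L3)  txn=BusRdX  M[L3]=90
step 2: P0: store L2 := 20  ⟶  MI  (L2)  txn=BusRdX  M[L2]=0
step 3: P0: store L2 := 66  ⟶  MI  (L2)  txn=∅  M[L2]=0
step 4: P0: load  L1  ⟶  SI  (L1)  txn=BusRd  M[L1]=40
step 5: P1: load  L3  ⟶  IM  (L3)  txn=∅  M[L3]=90
step 6: P0: load  L0  ⟶  SI  (L0)  txn=BusRd  M[L0]=0
step 7: P1: store L0 := 93  ⟶  IM  (L0)  txn=BusRdX  M[L0]=0
step 8: P0: store L3 := 59  ⟶  MI  (L3)  txn=BusRdX+Flush  M[L3]=49
step 9: P1: store L0 := 51  ⟶  IM  (L0)  txn=∅  M[L0]=0
step 10: P0: store L1 := 57  ⟶  MI  (L1)  txn=BusRdX  M[L1]=40
step 11: P1: load  L3  ⟶  SS  (L3)  txn=BusRd+Flush  M[L3]=59
step 12: P1: store L3 := 57  ⟶  IM  (L3)  txn=BusRdX  M[L3]=59
step 13: P0: store L1 := 68  ⟶  MI  (L1)  txn=∅  M[L1]=40
step 14: P1: store L3 := 12  ⟶  IM  (L3)  txn=∅  M[L3]=59
step 15: P1: store L2 := 65  ⟶  IM  (L2)  txn=BusRdX+Flush  M[L2]=66
step 16: P1: store L1 := 97  ⟶  IM  (L1)  txn=BusRdX+Flush  M[L1]=68
step 17: P0: load  L2  ⟶  SS  (L2)  txn=BusRd+Flush  M[L2]=65
step 18: P1: store L1 := 52  ⟶  IM  (L1)  txn=∅  M[L1]=68
step 19: P0: load  L2  ⟶  SS  (L2)  txn=∅  M[L2]=65
step 20: P1: store L2 := 98  ⟶  IM  (L2)  txn=BusRdX  M[L2]=65
step 21: P0: store L1 := 4  ⟶  MI  (L1)  txn=BusRdX+Flush  M[L1]=52
step 22: P0: load  L3  ⟶  SS  (L3)  txn=BusRd+Flush  M[L3]=12
step 23: P1: store L2 := 19  ⟶  IM  (L2)  txn=∅  M[L2]=65
step 24: P1: store L0 := 80  ⟶  IM  (L0)  txn=∅  M[L0]=0
step 25: P1: store L3 := 99  ⟶  IM  (L3)  txn=BusRdX  M[L3]=12
step 26: P0: load  L0  ⟶  SS  (L0)  txn=BusRd+Flush  M[L0]=80

memory[L2] = 65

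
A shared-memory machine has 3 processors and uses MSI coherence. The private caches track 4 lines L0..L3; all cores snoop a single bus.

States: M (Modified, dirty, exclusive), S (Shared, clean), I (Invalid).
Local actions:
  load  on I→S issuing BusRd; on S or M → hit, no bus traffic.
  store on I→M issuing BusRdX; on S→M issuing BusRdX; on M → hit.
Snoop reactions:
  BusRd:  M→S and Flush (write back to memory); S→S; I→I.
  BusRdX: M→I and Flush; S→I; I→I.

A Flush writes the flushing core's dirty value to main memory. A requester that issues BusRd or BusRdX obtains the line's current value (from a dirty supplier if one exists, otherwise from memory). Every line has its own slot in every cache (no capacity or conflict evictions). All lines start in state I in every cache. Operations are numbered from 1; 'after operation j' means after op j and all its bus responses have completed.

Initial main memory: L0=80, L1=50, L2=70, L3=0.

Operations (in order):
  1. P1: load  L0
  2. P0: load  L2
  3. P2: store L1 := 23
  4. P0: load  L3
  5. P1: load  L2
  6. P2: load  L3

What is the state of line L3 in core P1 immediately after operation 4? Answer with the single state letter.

state = I

1. P1: load  L0  bus=[BusRd]  L0: P0=I P1=S P2=I  mem[L0]=80
2. P0: load  L2  bus=[BusRd]  L2: P0=S P1=I P2=I  mem[L2]=70
3. P2: store L1 := 23  bus=[BusRdX]  L1: P0=I P1=I P2=M  mem[L1]=50
4. P0: load  L3  bus=[BusRd]  L3: P0=S P1=I P2=I  mem[L3]=0
5. P1: load  L2  bus=[BusRd]  L2: P0=S P1=S P2=I  mem[L2]=70
6. P2: load  L3  bus=[BusRd]  L3: P0=S P1=I P2=S  mem[L3]=0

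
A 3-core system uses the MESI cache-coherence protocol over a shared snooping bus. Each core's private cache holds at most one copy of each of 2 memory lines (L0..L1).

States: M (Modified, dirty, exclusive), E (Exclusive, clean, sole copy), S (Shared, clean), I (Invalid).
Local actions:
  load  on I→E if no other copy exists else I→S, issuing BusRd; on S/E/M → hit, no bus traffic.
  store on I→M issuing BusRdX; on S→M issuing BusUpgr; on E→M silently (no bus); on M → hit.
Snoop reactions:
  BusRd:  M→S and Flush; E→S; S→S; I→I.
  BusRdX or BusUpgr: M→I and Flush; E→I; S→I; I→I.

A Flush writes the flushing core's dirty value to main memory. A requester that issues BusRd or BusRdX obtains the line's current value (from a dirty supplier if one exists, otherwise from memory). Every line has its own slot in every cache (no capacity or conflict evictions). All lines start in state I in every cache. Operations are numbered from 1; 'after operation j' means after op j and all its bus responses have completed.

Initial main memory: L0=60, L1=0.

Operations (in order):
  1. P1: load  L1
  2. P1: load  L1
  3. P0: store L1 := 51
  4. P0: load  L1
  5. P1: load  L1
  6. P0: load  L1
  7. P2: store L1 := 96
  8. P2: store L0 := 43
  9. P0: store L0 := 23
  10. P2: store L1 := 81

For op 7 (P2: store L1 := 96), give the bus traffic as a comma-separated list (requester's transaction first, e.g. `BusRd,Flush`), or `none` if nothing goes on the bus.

bus = BusRdX

1. P1: load  L1  bus=[BusRd]  L1: P0=I P1=E P2=I  mem[L1]=0
2. P1: load  L1  bus=[-]  L1: P0=I P1=E P2=I  mem[L1]=0
3. P0: store L1 := 51  bus=[BusRdX]  L1: P0=M P1=I P2=I  mem[L1]=0
4. P0: load  L1  bus=[-]  L1: P0=M P1=I P2=I  mem[L1]=0
5. P1: load  L1  bus=[BusRd,Flush]  L1: P0=S P1=S P2=I  mem[L1]=51
6. P0: load  L1  bus=[-]  L1: P0=S P1=S P2=I  mem[L1]=51
7. P2: store L1 := 96  bus=[BusRdX]  L1: P0=I P1=I P2=M  mem[L1]=51
8. P2: store L0 := 43  bus=[BusRdX]  L0: P0=I P1=I P2=M  mem[L0]=60
9. P0: store L0 := 23  bus=[BusRdX,Flush]  L0: P0=M P1=I P2=I  mem[L0]=43
10. P2: store L1 := 81  bus=[-]  L1: P0=I P1=I P2=M  mem[L1]=51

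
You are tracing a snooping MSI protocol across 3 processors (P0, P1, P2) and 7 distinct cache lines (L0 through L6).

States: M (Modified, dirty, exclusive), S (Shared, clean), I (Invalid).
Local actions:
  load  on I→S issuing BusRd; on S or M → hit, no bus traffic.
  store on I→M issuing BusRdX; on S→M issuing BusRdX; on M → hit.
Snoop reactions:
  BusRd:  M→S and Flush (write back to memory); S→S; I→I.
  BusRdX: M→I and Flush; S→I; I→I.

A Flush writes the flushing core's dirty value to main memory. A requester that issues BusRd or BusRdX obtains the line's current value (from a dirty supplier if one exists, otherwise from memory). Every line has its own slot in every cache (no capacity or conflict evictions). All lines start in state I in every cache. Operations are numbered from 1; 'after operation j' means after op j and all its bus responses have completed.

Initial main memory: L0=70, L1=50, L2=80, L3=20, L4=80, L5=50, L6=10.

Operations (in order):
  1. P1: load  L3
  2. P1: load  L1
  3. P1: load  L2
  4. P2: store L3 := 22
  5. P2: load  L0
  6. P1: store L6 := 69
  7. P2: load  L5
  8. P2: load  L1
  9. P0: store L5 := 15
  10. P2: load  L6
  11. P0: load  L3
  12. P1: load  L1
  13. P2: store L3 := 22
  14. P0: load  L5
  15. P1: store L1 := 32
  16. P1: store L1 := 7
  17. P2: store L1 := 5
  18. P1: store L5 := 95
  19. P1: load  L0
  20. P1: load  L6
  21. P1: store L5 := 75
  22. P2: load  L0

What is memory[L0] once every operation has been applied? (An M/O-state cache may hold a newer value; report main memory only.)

[1] P1: load  L3 | P0:I, P1:S(20), P2:I | bus: BusRd
[2] P1: load  L1 | P0:I, P1:S(50), P2:I | bus: BusRd
[3] P1: load  L2 | P0:I, P1:S(80), P2:I | bus: BusRd
[4] P2: store L3 := 22 | P0:I, P1:I, P2:M(22) | bus: BusRdX
[5] P2: load  L0 | P0:I, P1:I, P2:S(70) | bus: BusRd
[6] P1: store L6 := 69 | P0:I, P1:M(69), P2:I | bus: BusRdX
[7] P2: load  L5 | P0:I, P1:I, P2:S(50) | bus: BusRd
[8] P2: load  L1 | P0:I, P1:S(50), P2:S(50) | bus: BusRd
[9] P0: store L5 := 15 | P0:M(15), P1:I, P2:I | bus: BusRdX
[10] P2: load  L6 | P0:I, P1:S(69), P2:S(69) | bus: BusRd,Flush
[11] P0: load  L3 | P0:S(22), P1:I, P2:S(22) | bus: BusRd,Flush
[12] P1: load  L1 | P0:I, P1:S(50), P2:S(50) | bus: none
[13] P2: store L3 := 22 | P0:I, P1:I, P2:M(22) | bus: BusRdX
[14] P0: load  L5 | P0:M(15), P1:I, P2:I | bus: none
[15] P1: store L1 := 32 | P0:I, P1:M(32), P2:I | bus: BusRdX
[16] P1: store L1 := 7 | P0:I, P1:M(7), P2:I | bus: none
[17] P2: store L1 := 5 | P0:I, P1:I, P2:M(5) | bus: BusRdX,Flush
[18] P1: store L5 := 95 | P0:I, P1:M(95), P2:I | bus: BusRdX,Flush
[19] P1: load  L0 | P0:I, P1:S(70), P2:S(70) | bus: BusRd
[20] P1: load  L6 | P0:I, P1:S(69), P2:S(69) | bus: none
[21] P1: store L5 := 75 | P0:I, P1:M(75), P2:I | bus: none
[22] P2: load  L0 | P0:I, P1:S(70), P2:S(70) | bus: none

memory[L0] = 70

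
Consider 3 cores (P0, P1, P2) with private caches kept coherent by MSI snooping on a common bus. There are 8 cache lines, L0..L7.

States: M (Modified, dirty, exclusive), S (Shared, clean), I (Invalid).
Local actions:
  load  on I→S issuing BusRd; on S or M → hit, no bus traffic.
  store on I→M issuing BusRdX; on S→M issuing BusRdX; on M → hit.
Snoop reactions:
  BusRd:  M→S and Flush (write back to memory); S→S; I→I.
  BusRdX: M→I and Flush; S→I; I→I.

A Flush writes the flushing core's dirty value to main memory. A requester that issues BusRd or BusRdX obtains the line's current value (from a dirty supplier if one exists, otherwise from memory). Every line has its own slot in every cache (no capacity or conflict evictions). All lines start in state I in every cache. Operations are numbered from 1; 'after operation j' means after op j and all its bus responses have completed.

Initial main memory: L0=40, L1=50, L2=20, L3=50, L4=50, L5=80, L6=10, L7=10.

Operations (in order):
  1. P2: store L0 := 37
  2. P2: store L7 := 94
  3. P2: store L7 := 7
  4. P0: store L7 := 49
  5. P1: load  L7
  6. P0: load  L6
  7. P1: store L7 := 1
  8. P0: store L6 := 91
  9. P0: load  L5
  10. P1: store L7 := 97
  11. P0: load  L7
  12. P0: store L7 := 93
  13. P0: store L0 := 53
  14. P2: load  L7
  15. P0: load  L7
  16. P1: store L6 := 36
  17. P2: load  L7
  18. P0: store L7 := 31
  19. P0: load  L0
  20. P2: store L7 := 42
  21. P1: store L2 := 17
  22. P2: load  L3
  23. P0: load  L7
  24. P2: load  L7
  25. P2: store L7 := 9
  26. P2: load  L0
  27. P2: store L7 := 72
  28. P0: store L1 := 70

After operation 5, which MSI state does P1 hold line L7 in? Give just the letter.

  op1 P2: store L0 := 37 → I/I/M on L0; bus BusRdX; mem=40
  op2 P2: store L7 := 94 → I/I/M on L7; bus BusRdX; mem=10
  op3 P2: store L7 := 7 → I/I/M on L7; bus (none); mem=10
  op4 P0: store L7 := 49 → M/I/I on L7; bus BusRdX Flush; mem=7
  op5 P1: load  L7 → S/S/I on L7; bus BusRd Flush; mem=49
  op6 P0: load  L6 → S/I/I on L6; bus BusRd; mem=10
  op7 P1: store L7 := 1 → I/M/I on L7; bus BusRdX; mem=49
  op8 P0: store L6 := 91 → M/I/I on L6; bus BusRdX; mem=10
  op9 P0: load  L5 → S/I/I on L5; bus BusRd; mem=80
  op10 P1: store L7 := 97 → I/M/I on L7; bus (none); mem=49
  op11 P0: load  L7 → S/S/I on L7; bus BusRd Flush; mem=97
  op12 P0: store L7 := 93 → M/I/I on L7; bus BusRdX; mem=97
  op13 P0: store L0 := 53 → M/I/I on L0; bus BusRdX Flush; mem=37
  op14 P2: load  L7 → S/I/S on L7; bus BusRd Flush; mem=93
  op15 P0: load  L7 → S/I/S on L7; bus (none); mem=93
  op16 P1: store L6 := 36 → I/M/I on L6; bus BusRdX Flush; mem=91
  op17 P2: load  L7 → S/I/S on L7; bus (none); mem=93
  op18 P0: store L7 := 31 → M/I/I on L7; bus BusRdX; mem=93
  op19 P0: load  L0 → M/I/I on L0; bus (none); mem=37
  op20 P2: store L7 := 42 → I/I/M on L7; bus BusRdX Flush; mem=31
  op21 P1: store L2 := 17 → I/M/I on L2; bus BusRdX; mem=20
  op22 P2: load  L3 → I/I/S on L3; bus BusRd; mem=50
  op23 P0: load  L7 → S/I/S on L7; bus BusRd Flush; mem=42
  op24 P2: load  L7 → S/I/S on L7; bus (none); mem=42
  op25 P2: store L7 := 9 → I/I/M on L7; bus BusRdX; mem=42
  op26 P2: load  L0 → S/I/S on L0; bus BusRd Flush; mem=53
  op27 P2: store L7 := 72 → I/I/M on L7; bus (none); mem=42
  op28 P0: store L1 := 70 → M/I/I on L1; bus BusRdX; mem=50

state = S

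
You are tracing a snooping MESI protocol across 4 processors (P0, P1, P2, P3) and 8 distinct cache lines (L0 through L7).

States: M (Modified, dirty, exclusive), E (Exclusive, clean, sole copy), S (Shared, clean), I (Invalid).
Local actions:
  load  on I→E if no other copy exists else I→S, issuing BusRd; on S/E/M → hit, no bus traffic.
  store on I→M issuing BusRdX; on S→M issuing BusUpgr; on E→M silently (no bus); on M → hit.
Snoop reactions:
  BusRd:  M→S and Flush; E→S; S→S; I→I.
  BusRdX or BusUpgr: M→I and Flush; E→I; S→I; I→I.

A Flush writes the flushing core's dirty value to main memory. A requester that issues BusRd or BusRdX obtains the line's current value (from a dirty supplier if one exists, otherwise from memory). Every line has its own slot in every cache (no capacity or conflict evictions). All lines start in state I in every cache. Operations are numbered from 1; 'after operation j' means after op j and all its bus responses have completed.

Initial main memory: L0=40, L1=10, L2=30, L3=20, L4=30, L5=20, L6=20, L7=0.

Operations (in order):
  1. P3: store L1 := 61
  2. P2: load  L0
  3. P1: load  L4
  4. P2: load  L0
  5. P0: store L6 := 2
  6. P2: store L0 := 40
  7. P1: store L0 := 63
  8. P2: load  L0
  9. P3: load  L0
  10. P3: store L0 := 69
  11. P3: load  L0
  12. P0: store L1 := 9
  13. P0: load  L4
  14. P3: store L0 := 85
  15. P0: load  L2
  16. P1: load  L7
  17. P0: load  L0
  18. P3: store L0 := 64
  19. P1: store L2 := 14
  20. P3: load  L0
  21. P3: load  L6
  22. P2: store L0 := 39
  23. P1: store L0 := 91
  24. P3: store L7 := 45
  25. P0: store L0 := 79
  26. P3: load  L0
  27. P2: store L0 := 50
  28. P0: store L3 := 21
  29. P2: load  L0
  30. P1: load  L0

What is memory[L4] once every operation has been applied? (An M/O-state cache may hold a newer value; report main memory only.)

memory[L4] = 30

[1] P3: store L1 := 61 | P0:I, P1:I, P2:I, P3:M(61) | bus: BusRdX
[2] P2: load  L0 | P0:I, P1:I, P2:E(40), P3:I | bus: BusRd
[3] P1: load  L4 | P0:I, P1:E(30), P2:I, P3:I | bus: BusRd
[4] P2: load  L0 | P0:I, P1:I, P2:E(40), P3:I | bus: none
[5] P0: store L6 := 2 | P0:M(2), P1:I, P2:I, P3:I | bus: BusRdX
[6] P2: store L0 := 40 | P0:I, P1:I, P2:M(40), P3:I | bus: none
[7] P1: store L0 := 63 | P0:I, P1:M(63), P2:I, P3:I | bus: BusRdX,Flush
[8] P2: load  L0 | P0:I, P1:S(63), P2:S(63), P3:I | bus: BusRd,Flush
[9] P3: load  L0 | P0:I, P1:S(63), P2:S(63), P3:S(63) | bus: BusRd
[10] P3: store L0 := 69 | P0:I, P1:I, P2:I, P3:M(69) | bus: BusUpgr
[11] P3: load  L0 | P0:I, P1:I, P2:I, P3:M(69) | bus: none
[12] P0: store L1 := 9 | P0:M(9), P1:I, P2:I, P3:I | bus: BusRdX,Flush
[13] P0: load  L4 | P0:S(30), P1:S(30), P2:I, P3:I | bus: BusRd
[14] P3: store L0 := 85 | P0:I, P1:I, P2:I, P3:M(85) | bus: none
[15] P0: load  L2 | P0:E(30), P1:I, P2:I, P3:I | bus: BusRd
[16] P1: load  L7 | P0:I, P1:E(0), P2:I, P3:I | bus: BusRd
[17] P0: load  L0 | P0:S(85), P1:I, P2:I, P3:S(85) | bus: BusRd,Flush
[18] P3: store L0 := 64 | P0:I, P1:I, P2:I, P3:M(64) | bus: BusUpgr
[19] P1: store L2 := 14 | P0:I, P1:M(14), P2:I, P3:I | bus: BusRdX
[20] P3: load  L0 | P0:I, P1:I, P2:I, P3:M(64) | bus: none
[21] P3: load  L6 | P0:S(2), P1:I, P2:I, P3:S(2) | bus: BusRd,Flush
[22] P2: store L0 := 39 | P0:I, P1:I, P2:M(39), P3:I | bus: BusRdX,Flush
[23] P1: store L0 := 91 | P0:I, P1:M(91), P2:I, P3:I | bus: BusRdX,Flush
[24] P3: store L7 := 45 | P0:I, P1:I, P2:I, P3:M(45) | bus: BusRdX
[25] P0: store L0 := 79 | P0:M(79), P1:I, P2:I, P3:I | bus: BusRdX,Flush
[26] P3: load  L0 | P0:S(79), P1:I, P2:I, P3:S(79) | bus: BusRd,Flush
[27] P2: store L0 := 50 | P0:I, P1:I, P2:M(50), P3:I | bus: BusRdX
[28] P0: store L3 := 21 | P0:M(21), P1:I, P2:I, P3:I | bus: BusRdX
[29] P2: load  L0 | P0:I, P1:I, P2:M(50), P3:I | bus: none
[30] P1: load  L0 | P0:I, P1:S(50), P2:S(50), P3:I | bus: BusRd,Flush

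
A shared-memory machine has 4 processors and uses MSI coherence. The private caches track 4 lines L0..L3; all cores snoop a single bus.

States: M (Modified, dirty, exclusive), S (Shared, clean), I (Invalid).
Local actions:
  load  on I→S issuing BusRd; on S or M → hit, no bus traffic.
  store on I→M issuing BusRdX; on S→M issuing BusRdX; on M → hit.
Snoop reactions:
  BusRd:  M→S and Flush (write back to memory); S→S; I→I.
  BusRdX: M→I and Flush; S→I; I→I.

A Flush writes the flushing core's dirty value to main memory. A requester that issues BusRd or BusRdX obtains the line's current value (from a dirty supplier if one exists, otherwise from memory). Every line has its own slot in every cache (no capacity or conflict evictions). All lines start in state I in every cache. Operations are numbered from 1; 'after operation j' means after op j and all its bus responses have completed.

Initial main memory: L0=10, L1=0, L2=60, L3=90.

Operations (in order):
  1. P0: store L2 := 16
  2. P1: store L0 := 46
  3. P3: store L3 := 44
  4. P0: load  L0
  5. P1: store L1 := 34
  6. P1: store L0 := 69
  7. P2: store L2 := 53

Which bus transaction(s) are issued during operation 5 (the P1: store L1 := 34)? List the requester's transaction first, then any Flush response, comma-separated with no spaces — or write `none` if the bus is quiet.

bus = BusRdX

step 1: P0: store L2 := 16  ⟶  MIII  (L2)  txn=BusRdX  M[L2]=60
step 2: P1: store L0 := 46  ⟶  IMII  (L0)  txn=BusRdX  M[L0]=10
step 3: P3: store L3 := 44  ⟶  IIIM  (L3)  txn=BusRdX  M[L3]=90
step 4: P0: load  L0  ⟶  SSII  (L0)  txn=BusRd+Flush  M[L0]=46
step 5: P1: store L1 := 34  ⟶  IMII  (L1)  txn=BusRdX  M[L1]=0
step 6: P1: store L0 := 69  ⟶  IMII  (L0)  txn=BusRdX  M[L0]=46
step 7: P2: store L2 := 53  ⟶  IIMI  (L2)  txn=BusRdX+Flush  M[L2]=16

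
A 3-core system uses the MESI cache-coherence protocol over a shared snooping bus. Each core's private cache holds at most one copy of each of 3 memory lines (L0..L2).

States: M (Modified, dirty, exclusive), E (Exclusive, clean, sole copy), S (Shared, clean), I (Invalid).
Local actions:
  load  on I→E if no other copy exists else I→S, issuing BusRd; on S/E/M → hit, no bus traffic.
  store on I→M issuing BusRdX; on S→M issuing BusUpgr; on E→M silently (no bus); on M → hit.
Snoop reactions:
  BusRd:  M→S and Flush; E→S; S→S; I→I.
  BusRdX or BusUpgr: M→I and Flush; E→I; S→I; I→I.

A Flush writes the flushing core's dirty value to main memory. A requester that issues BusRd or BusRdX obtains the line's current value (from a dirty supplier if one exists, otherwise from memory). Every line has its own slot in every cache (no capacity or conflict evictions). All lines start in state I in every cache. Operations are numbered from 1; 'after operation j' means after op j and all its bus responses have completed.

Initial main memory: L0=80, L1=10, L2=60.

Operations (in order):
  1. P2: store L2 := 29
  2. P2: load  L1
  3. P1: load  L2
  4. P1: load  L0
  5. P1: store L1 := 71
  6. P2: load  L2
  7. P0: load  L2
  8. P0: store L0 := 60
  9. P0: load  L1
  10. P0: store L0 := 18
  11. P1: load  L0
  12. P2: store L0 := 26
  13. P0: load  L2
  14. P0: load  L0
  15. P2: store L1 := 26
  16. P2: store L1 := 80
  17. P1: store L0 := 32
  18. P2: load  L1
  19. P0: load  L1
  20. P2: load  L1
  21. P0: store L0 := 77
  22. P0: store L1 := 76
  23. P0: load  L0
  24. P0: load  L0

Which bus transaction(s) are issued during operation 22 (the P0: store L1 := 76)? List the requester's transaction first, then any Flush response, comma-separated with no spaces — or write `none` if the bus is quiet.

step 1: P2: store L2 := 29  ⟶  IIM  (L2)  txn=BusRdX  M[L2]=60
step 2: P2: load  L1  ⟶  IIE  (L1)  txn=BusRd  M[L1]=10
step 3: P1: load  L2  ⟶  ISS  (L2)  txn=BusRd+Flush  M[L2]=29
step 4: P1: load  L0  ⟶  IEI  (L0)  txn=BusRd  M[L0]=80
step 5: P1: store L1 := 71  ⟶  IMI  (L1)  txn=BusRdX  M[L1]=10
step 6: P2: load  L2  ⟶  ISS  (L2)  txn=∅  M[L2]=29
step 7: P0: load  L2  ⟶  SSS  (L2)  txn=BusRd  M[L2]=29
step 8: P0: store L0 := 60  ⟶  MII  (L0)  txn=BusRdX  M[L0]=80
step 9: P0: load  L1  ⟶  SSI  (L1)  txn=BusRd+Flush  M[L1]=71
step 10: P0: store L0 := 18  ⟶  MII  (L0)  txn=∅  M[L0]=80
step 11: P1: load  L0  ⟶  SSI  (L0)  txn=BusRd+Flush  M[L0]=18
step 12: P2: store L0 := 26  ⟶  IIM  (L0)  txn=BusRdX  M[L0]=18
step 13: P0: load  L2  ⟶  SSS  (L2)  txn=∅  M[L2]=29
step 14: P0: load  L0  ⟶  SIS  (L0)  txn=BusRd+Flush  M[L0]=26
step 15: P2: store L1 := 26  ⟶  IIM  (L1)  txn=BusRdX  M[L1]=71
step 16: P2: store L1 := 80  ⟶  IIM  (L1)  txn=∅  M[L1]=71
step 17: P1: store L0 := 32  ⟶  IMI  (L0)  txn=BusRdX  M[L0]=26
step 18: P2: load  L1  ⟶  IIM  (L1)  txn=∅  M[L1]=71
step 19: P0: load  L1  ⟶  SIS  (L1)  txn=BusRd+Flush  M[L1]=80
step 20: P2: load  L1  ⟶  SIS  (L1)  txn=∅  M[L1]=80
step 21: P0: store L0 := 77  ⟶  MII  (L0)  txn=BusRdX+Flush  M[L0]=32
step 22: P0: store L1 := 76  ⟶  MII  (L1)  txn=BusUpgr  M[L1]=80
step 23: P0: load  L0  ⟶  MII  (L0)  txn=∅  M[L0]=32
step 24: P0: load  L0  ⟶  MII  (L0)  txn=∅  M[L0]=32

bus = BusUpgr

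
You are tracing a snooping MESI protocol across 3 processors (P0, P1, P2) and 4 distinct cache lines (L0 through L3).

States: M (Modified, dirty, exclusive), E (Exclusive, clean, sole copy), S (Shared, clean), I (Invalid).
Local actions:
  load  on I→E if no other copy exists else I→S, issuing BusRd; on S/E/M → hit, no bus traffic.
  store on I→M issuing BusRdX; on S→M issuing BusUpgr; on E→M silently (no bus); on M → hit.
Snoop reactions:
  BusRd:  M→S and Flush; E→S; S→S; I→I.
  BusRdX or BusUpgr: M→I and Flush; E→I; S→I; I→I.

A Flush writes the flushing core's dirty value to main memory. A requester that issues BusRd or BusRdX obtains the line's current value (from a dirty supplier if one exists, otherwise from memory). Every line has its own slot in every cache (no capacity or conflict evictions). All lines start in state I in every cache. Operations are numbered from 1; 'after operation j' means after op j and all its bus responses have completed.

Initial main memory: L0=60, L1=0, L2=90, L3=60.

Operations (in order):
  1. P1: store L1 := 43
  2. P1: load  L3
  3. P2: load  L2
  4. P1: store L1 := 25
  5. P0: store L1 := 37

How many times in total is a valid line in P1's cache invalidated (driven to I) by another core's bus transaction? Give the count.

[1] P1: store L1 := 43 | P0:I, P1:M(43), P2:I | bus: BusRdX
[2] P1: load  L3 | P0:I, P1:E(60), P2:I | bus: BusRd
[3] P2: load  L2 | P0:I, P1:I, P2:E(90) | bus: BusRd
[4] P1: store L1 := 25 | P0:I, P1:M(25), P2:I | bus: none
[5] P0: store L1 := 37 | P0:M(37), P1:I, P2:I | bus: BusRdX,Flush

invalidations = 1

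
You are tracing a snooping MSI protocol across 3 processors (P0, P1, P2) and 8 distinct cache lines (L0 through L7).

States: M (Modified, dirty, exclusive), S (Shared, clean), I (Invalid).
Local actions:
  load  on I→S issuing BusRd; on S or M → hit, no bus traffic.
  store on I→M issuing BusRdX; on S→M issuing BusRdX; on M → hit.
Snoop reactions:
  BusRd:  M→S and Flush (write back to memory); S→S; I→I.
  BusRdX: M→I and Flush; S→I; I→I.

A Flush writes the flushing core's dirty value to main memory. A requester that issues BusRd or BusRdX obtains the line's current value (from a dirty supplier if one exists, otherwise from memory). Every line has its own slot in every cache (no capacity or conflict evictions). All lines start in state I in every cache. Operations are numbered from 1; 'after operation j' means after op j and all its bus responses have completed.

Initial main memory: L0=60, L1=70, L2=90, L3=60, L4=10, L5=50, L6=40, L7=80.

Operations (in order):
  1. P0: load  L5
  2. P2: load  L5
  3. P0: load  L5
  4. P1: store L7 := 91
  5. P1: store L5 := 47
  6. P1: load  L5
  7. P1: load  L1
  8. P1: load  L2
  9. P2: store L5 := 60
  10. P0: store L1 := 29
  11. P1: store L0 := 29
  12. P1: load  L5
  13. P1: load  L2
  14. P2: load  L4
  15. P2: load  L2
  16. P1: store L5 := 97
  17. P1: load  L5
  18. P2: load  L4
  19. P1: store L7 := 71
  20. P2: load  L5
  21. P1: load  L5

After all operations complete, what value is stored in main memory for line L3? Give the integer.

memory[L3] = 60

1. P0: load  L5  bus=[BusRd]  L5: P0=S P1=I P2=I  mem[L5]=50
2. P2: load  L5  bus=[BusRd]  L5: P0=S P1=I P2=S  mem[L5]=50
3. P0: load  L5  bus=[-]  L5: P0=S P1=I P2=S  mem[L5]=50
4. P1: store L7 := 91  bus=[BusRdX]  L7: P0=I P1=M P2=I  mem[L7]=80
5. P1: store L5 := 47  bus=[BusRdX]  L5: P0=I P1=M P2=I  mem[L5]=50
6. P1: load  L5  bus=[-]  L5: P0=I P1=M P2=I  mem[L5]=50
7. P1: load  L1  bus=[BusRd]  L1: P0=I P1=S P2=I  mem[L1]=70
8. P1: load  L2  bus=[BusRd]  L2: P0=I P1=S P2=I  mem[L2]=90
9. P2: store L5 := 60  bus=[BusRdX,Flush]  L5: P0=I P1=I P2=M  mem[L5]=47
10. P0: store L1 := 29  bus=[BusRdX]  L1: P0=M P1=I P2=I  mem[L1]=70
11. P1: store L0 := 29  bus=[BusRdX]  L0: P0=I P1=M P2=I  mem[L0]=60
12. P1: load  L5  bus=[BusRd,Flush]  L5: P0=I P1=S P2=S  mem[L5]=60
13. P1: load  L2  bus=[-]  L2: P0=I P1=S P2=I  mem[L2]=90
14. P2: load  L4  bus=[BusRd]  L4: P0=I P1=I P2=S  mem[L4]=10
15. P2: load  L2  bus=[BusRd]  L2: P0=I P1=S P2=S  mem[L2]=90
16. P1: store L5 := 97  bus=[BusRdX]  L5: P0=I P1=M P2=I  mem[L5]=60
17. P1: load  L5  bus=[-]  L5: P0=I P1=M P2=I  mem[L5]=60
18. P2: load  L4  bus=[-]  L4: P0=I P1=I P2=S  mem[L4]=10
19. P1: store L7 := 71  bus=[-]  L7: P0=I P1=M P2=I  mem[L7]=80
20. P2: load  L5  bus=[BusRd,Flush]  L5: P0=I P1=S P2=S  mem[L5]=97
21. P1: load  L5  bus=[-]  L5: P0=I P1=S P2=S  mem[L5]=97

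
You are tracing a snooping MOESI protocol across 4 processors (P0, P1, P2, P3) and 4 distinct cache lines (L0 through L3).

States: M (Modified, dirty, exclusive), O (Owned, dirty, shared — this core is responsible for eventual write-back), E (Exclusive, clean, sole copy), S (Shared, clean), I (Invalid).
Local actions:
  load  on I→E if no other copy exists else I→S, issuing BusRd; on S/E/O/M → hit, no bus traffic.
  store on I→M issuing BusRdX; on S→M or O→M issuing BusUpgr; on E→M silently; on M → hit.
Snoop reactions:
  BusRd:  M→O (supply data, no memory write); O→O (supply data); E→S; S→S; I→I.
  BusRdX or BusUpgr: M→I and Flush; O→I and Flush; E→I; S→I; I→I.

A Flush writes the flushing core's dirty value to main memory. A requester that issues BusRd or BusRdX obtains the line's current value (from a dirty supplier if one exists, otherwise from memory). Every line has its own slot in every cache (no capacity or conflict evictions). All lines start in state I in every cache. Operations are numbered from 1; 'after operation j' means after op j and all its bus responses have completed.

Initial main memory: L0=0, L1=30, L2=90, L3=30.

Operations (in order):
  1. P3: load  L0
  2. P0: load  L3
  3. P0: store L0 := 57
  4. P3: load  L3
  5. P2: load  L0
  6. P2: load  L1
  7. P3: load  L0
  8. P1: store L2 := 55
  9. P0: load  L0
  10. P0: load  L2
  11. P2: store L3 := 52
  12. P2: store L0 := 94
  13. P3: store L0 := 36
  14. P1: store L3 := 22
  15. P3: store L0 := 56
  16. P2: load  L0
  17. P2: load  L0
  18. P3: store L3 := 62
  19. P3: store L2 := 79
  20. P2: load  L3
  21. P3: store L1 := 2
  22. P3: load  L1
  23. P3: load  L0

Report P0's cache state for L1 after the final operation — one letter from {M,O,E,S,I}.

[1] P3: load  L0 | P0:I, P1:I, P2:I, P3:E(0) | bus: BusRd
[2] P0: load  L3 | P0:E(30), P1:I, P2:I, P3:I | bus: BusRd
[3] P0: store L0 := 57 | P0:M(57), P1:I, P2:I, P3:I | bus: BusRdX
[4] P3: load  L3 | P0:S(30), P1:I, P2:I, P3:S(30) | bus: BusRd
[5] P2: load  L0 | P0:O(57), P1:I, P2:S(57), P3:I | bus: BusRd
[6] P2: load  L1 | P0:I, P1:I, P2:E(30), P3:I | bus: BusRd
[7] P3: load  L0 | P0:O(57), P1:I, P2:S(57), P3:S(57) | bus: BusRd
[8] P1: store L2 := 55 | P0:I, P1:M(55), P2:I, P3:I | bus: BusRdX
[9] P0: load  L0 | P0:O(57), P1:I, P2:S(57), P3:S(57) | bus: none
[10] P0: load  L2 | P0:S(55), P1:O(55), P2:I, P3:I | bus: BusRd
[11] P2: store L3 := 52 | P0:I, P1:I, P2:M(52), P3:I | bus: BusRdX
[12] P2: store L0 := 94 | P0:I, P1:I, P2:M(94), P3:I | bus: BusUpgr,Flush
[13] P3: store L0 := 36 | P0:I, P1:I, P2:I, P3:M(36) | bus: BusRdX,Flush
[14] P1: store L3 := 22 | P0:I, P1:M(22), P2:I, P3:I | bus: BusRdX,Flush
[15] P3: store L0 := 56 | P0:I, P1:I, P2:I, P3:M(56) | bus: none
[16] P2: load  L0 | P0:I, P1:I, P2:S(56), P3:O(56) | bus: BusRd
[17] P2: load  L0 | P0:I, P1:I, P2:S(56), P3:O(56) | bus: none
[18] P3: store L3 := 62 | P0:I, P1:I, P2:I, P3:M(62) | bus: BusRdX,Flush
[19] P3: store L2 := 79 | P0:I, P1:I, P2:I, P3:M(79) | bus: BusRdX,Flush
[20] P2: load  L3 | P0:I, P1:I, P2:S(62), P3:O(62) | bus: BusRd
[21] P3: store L1 := 2 | P0:I, P1:I, P2:I, P3:M(2) | bus: BusRdX
[22] P3: load  L1 | P0:I, P1:I, P2:I, P3:M(2) | bus: none
[23] P3: load  L0 | P0:I, P1:I, P2:S(56), P3:O(56) | bus: none

state = I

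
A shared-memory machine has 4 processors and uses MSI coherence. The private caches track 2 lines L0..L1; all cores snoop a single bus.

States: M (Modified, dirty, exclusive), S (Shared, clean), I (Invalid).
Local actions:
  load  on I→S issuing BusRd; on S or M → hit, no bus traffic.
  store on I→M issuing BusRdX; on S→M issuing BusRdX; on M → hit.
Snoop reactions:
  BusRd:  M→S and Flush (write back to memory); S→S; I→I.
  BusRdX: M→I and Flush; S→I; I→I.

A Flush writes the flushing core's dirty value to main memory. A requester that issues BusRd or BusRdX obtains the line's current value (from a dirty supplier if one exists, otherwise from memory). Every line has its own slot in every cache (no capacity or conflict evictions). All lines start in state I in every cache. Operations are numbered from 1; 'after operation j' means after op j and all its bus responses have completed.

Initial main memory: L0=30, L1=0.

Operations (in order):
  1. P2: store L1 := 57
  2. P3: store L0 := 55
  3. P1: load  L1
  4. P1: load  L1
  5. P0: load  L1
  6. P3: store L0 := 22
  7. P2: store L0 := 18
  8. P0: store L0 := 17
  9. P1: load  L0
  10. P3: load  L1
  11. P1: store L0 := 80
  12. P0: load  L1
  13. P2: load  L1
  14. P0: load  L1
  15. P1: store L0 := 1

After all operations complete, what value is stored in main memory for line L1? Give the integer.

1. P2: store L1 := 57  bus=[BusRdX]  L1: P0=I P1=I P2=M P3=I  mem[L1]=0
2. P3: store L0 := 55  bus=[BusRdX]  L0: P0=I P1=I P2=I P3=M  mem[L0]=30
3. P1: load  L1  bus=[BusRd,Flush]  L1: P0=I P1=S P2=S P3=I  mem[L1]=57
4. P1: load  L1  bus=[-]  L1: P0=I P1=S P2=S P3=I  mem[L1]=57
5. P0: load  L1  bus=[BusRd]  L1: P0=S P1=S P2=S P3=I  mem[L1]=57
6. P3: store L0 := 22  bus=[-]  L0: P0=I P1=I P2=I P3=M  mem[L0]=30
7. P2: store L0 := 18  bus=[BusRdX,Flush]  L0: P0=I P1=I P2=M P3=I  mem[L0]=22
8. P0: store L0 := 17  bus=[BusRdX,Flush]  L0: P0=M P1=I P2=I P3=I  mem[L0]=18
9. P1: load  L0  bus=[BusRd,Flush]  L0: P0=S P1=S P2=I P3=I  mem[L0]=17
10. P3: load  L1  bus=[BusRd]  L1: P0=S P1=S P2=S P3=S  mem[L1]=57
11. P1: store L0 := 80  bus=[BusRdX]  L0: P0=I P1=M P2=I P3=I  mem[L0]=17
12. P0: load  L1  bus=[-]  L1: P0=S P1=S P2=S P3=S  mem[L1]=57
13. P2: load  L1  bus=[-]  L1: P0=S P1=S P2=S P3=S  mem[L1]=57
14. P0: load  L1  bus=[-]  L1: P0=S P1=S P2=S P3=S  mem[L1]=57
15. P1: store L0 := 1  bus=[-]  L0: P0=I P1=M P2=I P3=I  mem[L0]=17

memory[L1] = 57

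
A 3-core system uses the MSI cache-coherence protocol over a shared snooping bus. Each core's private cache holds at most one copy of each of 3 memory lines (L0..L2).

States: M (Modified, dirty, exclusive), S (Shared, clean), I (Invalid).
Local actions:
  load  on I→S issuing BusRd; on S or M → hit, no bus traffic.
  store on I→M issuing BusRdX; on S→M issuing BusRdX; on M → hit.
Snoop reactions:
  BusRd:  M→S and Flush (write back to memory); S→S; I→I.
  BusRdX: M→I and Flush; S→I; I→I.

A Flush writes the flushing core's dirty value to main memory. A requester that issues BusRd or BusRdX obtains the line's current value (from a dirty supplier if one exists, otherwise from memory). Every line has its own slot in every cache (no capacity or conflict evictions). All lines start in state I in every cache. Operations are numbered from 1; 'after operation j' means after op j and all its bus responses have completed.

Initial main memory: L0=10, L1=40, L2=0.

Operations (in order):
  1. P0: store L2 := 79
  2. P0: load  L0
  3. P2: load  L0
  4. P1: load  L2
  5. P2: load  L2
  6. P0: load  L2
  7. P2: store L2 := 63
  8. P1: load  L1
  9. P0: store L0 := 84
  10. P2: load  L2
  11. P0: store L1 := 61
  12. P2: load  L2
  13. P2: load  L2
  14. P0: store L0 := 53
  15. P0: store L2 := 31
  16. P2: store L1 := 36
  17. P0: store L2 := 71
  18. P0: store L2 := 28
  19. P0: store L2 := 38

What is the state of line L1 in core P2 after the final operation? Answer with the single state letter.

1. P0: store L2 := 79  bus=[BusRdX]  L2: P0=M P1=I P2=I  mem[L2]=0
2. P0: load  L0  bus=[BusRd]  L0: P0=S P1=I P2=I  mem[L0]=10
3. P2: load  L0  bus=[BusRd]  L0: P0=S P1=I P2=S  mem[L0]=10
4. P1: load  L2  bus=[BusRd,Flush]  L2: P0=S P1=S P2=I  mem[L2]=79
5. P2: load  L2  bus=[BusRd]  L2: P0=S P1=S P2=S  mem[L2]=79
6. P0: load  L2  bus=[-]  L2: P0=S P1=S P2=S  mem[L2]=79
7. P2: store L2 := 63  bus=[BusRdX]  L2: P0=I P1=I P2=M  mem[L2]=79
8. P1: load  L1  bus=[BusRd]  L1: P0=I P1=S P2=I  mem[L1]=40
9. P0: store L0 := 84  bus=[BusRdX]  L0: P0=M P1=I P2=I  mem[L0]=10
10. P2: load  L2  bus=[-]  L2: P0=I P1=I P2=M  mem[L2]=79
11. P0: store L1 := 61  bus=[BusRdX]  L1: P0=M P1=I P2=I  mem[L1]=40
12. P2: load  L2  bus=[-]  L2: P0=I P1=I P2=M  mem[L2]=79
13. P2: load  L2  bus=[-]  L2: P0=I P1=I P2=M  mem[L2]=79
14. P0: store L0 := 53  bus=[-]  L0: P0=M P1=I P2=I  mem[L0]=10
15. P0: store L2 := 31  bus=[BusRdX,Flush]  L2: P0=M P1=I P2=I  mem[L2]=63
16. P2: store L1 := 36  bus=[BusRdX,Flush]  L1: P0=I P1=I P2=M  mem[L1]=61
17. P0: store L2 := 71  bus=[-]  L2: P0=M P1=I P2=I  mem[L2]=63
18. P0: store L2 := 28  bus=[-]  L2: P0=M P1=I P2=I  mem[L2]=63
19. P0: store L2 := 38  bus=[-]  L2: P0=M P1=I P2=I  mem[L2]=63

state = M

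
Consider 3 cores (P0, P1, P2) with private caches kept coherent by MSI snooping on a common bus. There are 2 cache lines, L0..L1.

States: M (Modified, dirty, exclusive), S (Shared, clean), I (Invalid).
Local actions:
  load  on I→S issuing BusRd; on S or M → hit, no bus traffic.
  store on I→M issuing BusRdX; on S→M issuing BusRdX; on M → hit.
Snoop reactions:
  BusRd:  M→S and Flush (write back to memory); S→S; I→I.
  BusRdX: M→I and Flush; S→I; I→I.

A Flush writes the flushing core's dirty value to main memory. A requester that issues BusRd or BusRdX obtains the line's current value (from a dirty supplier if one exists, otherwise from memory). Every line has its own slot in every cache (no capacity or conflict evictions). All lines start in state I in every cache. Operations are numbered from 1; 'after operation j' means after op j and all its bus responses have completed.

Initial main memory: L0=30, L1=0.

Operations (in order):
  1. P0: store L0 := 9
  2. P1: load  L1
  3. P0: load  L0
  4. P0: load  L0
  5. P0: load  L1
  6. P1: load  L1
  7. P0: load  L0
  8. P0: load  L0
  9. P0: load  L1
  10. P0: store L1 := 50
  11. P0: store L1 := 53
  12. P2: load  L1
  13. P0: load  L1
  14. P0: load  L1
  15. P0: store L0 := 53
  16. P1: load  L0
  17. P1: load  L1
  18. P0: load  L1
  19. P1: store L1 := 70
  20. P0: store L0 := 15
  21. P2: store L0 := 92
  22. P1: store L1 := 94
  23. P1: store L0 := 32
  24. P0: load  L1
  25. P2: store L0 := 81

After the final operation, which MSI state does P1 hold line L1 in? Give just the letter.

state = S

[1] P0: store L0 := 9 | P0:M(9), P1:I, P2:I | bus: BusRdX
[2] P1: load  L1 | P0:I, P1:S(0), P2:I | bus: BusRd
[3] P0: load  L0 | P0:M(9), P1:I, P2:I | bus: none
[4] P0: load  L0 | P0:M(9), P1:I, P2:I | bus: none
[5] P0: load  L1 | P0:S(0), P1:S(0), P2:I | bus: BusRd
[6] P1: load  L1 | P0:S(0), P1:S(0), P2:I | bus: none
[7] P0: load  L0 | P0:M(9), P1:I, P2:I | bus: none
[8] P0: load  L0 | P0:M(9), P1:I, P2:I | bus: none
[9] P0: load  L1 | P0:S(0), P1:S(0), P2:I | bus: none
[10] P0: store L1 := 50 | P0:M(50), P1:I, P2:I | bus: BusRdX
[11] P0: store L1 := 53 | P0:M(53), P1:I, P2:I | bus: none
[12] P2: load  L1 | P0:S(53), P1:I, P2:S(53) | bus: BusRd,Flush
[13] P0: load  L1 | P0:S(53), P1:I, P2:S(53) | bus: none
[14] P0: load  L1 | P0:S(53), P1:I, P2:S(53) | bus: none
[15] P0: store L0 := 53 | P0:M(53), P1:I, P2:I | bus: none
[16] P1: load  L0 | P0:S(53), P1:S(53), P2:I | bus: BusRd,Flush
[17] P1: load  L1 | P0:S(53), P1:S(53), P2:S(53) | bus: BusRd
[18] P0: load  L1 | P0:S(53), P1:S(53), P2:S(53) | bus: none
[19] P1: store L1 := 70 | P0:I, P1:M(70), P2:I | bus: BusRdX
[20] P0: store L0 := 15 | P0:M(15), P1:I, P2:I | bus: BusRdX
[21] P2: store L0 := 92 | P0:I, P1:I, P2:M(92) | bus: BusRdX,Flush
[22] P1: store L1 := 94 | P0:I, P1:M(94), P2:I | bus: none
[23] P1: store L0 := 32 | P0:I, P1:M(32), P2:I | bus: BusRdX,Flush
[24] P0: load  L1 | P0:S(94), P1:S(94), P2:I | bus: BusRd,Flush
[25] P2: store L0 := 81 | P0:I, P1:I, P2:M(81) | bus: BusRdX,Flush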